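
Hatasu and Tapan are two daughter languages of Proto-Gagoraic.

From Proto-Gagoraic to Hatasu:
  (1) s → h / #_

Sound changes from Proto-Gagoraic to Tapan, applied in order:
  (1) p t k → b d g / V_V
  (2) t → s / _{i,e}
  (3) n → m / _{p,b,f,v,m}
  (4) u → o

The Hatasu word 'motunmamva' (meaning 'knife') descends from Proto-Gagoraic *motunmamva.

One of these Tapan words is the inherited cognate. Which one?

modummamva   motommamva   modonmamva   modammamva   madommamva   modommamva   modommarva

Tapan: start from *motunmamva.
  rule 1 (intervocalic voicing): motunmamva → modunmamva
  rule 2: no change — modunmamva
  rule 3 (nasal place assimilation): modunmamva → modummamva
  rule 4 (vowel merger): modummamva → modommamva
  ⇒ Tapan modommamva
Only 'modommamva' matches the regular Tapan development of *motunmamva.

modommamva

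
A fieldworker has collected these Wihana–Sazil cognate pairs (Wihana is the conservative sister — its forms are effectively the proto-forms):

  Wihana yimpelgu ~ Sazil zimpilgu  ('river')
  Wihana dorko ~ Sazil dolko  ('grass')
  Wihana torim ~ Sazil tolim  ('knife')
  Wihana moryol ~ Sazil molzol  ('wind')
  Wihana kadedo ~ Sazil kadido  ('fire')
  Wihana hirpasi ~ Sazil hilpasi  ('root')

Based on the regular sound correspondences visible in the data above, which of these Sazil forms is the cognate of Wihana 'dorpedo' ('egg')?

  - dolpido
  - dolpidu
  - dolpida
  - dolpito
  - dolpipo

dolpido

hirpasi ~ hilpasi — Wihana r corresponds to Sazil l after a vowel, before a labial obstruent.
yimpelgu ~ zimpilgu, kadedo ~ kadido — Wihana e corresponds to Sazil i after a consonant, before a consonant other than r, m, n, p, b, f, v.
Applying these to Wihana 'dorpedo':
  dorpedo → dolpedo   (r→l after a vowel, before a labial obstruent)
  dolpedo → dolpido   (e→i after a consonant, before a consonant other than r, m, n, p, b, f, v)
So the Sazil cognate is 'dolpido'.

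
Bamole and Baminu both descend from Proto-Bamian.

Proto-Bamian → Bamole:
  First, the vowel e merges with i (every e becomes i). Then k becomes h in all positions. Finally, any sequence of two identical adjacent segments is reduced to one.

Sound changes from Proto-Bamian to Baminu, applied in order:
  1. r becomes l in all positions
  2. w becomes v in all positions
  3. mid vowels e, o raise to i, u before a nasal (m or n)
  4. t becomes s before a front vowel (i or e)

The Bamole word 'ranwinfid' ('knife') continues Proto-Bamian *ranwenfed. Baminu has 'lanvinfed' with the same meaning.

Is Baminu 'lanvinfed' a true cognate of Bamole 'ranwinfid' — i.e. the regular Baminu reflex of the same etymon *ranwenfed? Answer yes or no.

Derive the expected Baminu reflex of *ranwenfed:
Baminu: *ranwenfed > lanwenfed > lanvenfed > lanvinfed  (by unconditioned shift, unconditioned shift, pre-nasal raising)
Baminu 'lanvinfed' matches the regular reflex exactly, so the pair is cognate.

yes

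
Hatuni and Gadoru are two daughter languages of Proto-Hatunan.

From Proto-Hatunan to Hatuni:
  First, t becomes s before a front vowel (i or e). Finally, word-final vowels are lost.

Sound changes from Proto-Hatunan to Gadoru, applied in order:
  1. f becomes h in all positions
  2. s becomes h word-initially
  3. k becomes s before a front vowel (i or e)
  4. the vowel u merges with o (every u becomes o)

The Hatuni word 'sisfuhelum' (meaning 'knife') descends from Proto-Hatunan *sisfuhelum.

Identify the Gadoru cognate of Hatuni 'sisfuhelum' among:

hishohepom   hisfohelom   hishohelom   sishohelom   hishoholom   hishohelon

Gadoru: start from *sisfuhelum.
  rule 1 (unconditioned shift): sisfuhelum → sishuhelum
  rule 2 (debuccalisation): sishuhelum → hishuhelum
  rule 3: no change — hishuhelum
  rule 4 (vowel merger): hishuhelum → hishohelom
  ⇒ Gadoru hishohelom
The other candidates each miss or misapply at least one Gadoru change.

hishohelom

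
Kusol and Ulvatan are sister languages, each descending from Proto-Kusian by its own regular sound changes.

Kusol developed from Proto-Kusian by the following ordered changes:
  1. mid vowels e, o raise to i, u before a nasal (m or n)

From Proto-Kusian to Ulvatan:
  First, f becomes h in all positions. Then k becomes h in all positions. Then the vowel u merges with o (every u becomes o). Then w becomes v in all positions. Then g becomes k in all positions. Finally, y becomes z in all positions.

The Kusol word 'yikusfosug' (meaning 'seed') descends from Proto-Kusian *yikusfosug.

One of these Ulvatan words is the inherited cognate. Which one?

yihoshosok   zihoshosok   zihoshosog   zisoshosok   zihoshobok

Ulvatan: *yikusfosug
  yikusfosug → yikushosug   [unconditioned shift]
  yikushosug → yihushosug   [unconditioned shift]
  yihushosug → yihoshosog   [vowel merger]
  yihoshosog (rule 4 does not apply)
  yihoshosog → yihoshosok   [unconditioned shift]
  yihoshosok → zihoshosok   [unconditioned shift]
  giving Ulvatan zihoshosok.

zihoshosok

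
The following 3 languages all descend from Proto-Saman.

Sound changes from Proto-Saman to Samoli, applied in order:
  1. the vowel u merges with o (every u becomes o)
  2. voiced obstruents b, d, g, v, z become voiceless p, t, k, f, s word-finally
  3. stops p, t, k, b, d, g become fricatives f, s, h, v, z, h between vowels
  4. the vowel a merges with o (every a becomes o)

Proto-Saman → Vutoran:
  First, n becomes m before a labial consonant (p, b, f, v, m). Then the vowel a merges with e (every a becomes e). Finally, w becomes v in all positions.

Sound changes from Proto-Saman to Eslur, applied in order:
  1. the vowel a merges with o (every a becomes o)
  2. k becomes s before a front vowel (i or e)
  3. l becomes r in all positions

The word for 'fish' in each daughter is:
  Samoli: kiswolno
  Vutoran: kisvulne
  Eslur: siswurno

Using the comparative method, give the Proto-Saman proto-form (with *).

Position 4: Samoli has w, Vutoran has v, Eslur has w. Samoli preserves w here (none of its changes turn any other segment into w), so the proto-segment is *w.
Position 8: Samoli has o, Vutoran has e, Eslur has o. Taking the neighbouring segments as reconstructed: Samoli o could go back to *a or *o or *u; Vutoran e could go back to *a or *e; Eslur o could go back to *a or *o — the one source consistent with every daughter is *a.
Position 1: Samoli has k, Vutoran has k, Eslur has s. Vutoran preserves k here (none of its changes turn any other segment into k), so the proto-segment is *k.
This points to *kiswulna. Verify forward in each daughter:
Samoli: *kiswulna
  kiswulna → kiswolna   [vowel merger]
  kiswolna (rule 2 does not apply)
  kiswolna (rule 3 does not apply)
  kiswolna → kiswolno   [vowel merger]
  giving Samoli kiswolno.
Vutoran: *kiswulna > kiswulne > kisvulne  (by vowel merger, unconditioned shift)
Eslur: *kiswulna
  kiswulna → kiswulno   [vowel merger]
  kiswulno → siswulno   [palatalisation]
  siswulno → siswurno   [unconditioned shift]
  giving Eslur siswurno.
No other proto-form is consistent with every reflex, so the reconstruction is *kiswulna.

*kiswulna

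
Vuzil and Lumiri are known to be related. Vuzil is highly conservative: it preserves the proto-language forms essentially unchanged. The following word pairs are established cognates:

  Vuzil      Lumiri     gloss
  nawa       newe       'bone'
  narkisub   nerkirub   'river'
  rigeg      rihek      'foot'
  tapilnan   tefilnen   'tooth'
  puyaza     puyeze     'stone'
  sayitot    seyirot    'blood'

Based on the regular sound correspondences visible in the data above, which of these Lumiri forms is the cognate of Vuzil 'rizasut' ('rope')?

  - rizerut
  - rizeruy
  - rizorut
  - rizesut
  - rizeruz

rizerut

nawa ~ newe, puyaza ~ puyeze — Vuzil a corresponds to Lumiri e after a consonant, before a consonant other than r, m, n, p, b, f, v.
narkisub ~ nerkirub — Vuzil s corresponds to Lumiri r between vowels (before a back vowel).
Applying these to Vuzil 'rizasut':
  rizasut → rizesut   (a→e after a consonant, before a consonant other than r, m, n, p, b, f, v)
  rizesut → rizerut   (s→r between vowels (before a back vowel))
So the Lumiri cognate is 'rizerut'.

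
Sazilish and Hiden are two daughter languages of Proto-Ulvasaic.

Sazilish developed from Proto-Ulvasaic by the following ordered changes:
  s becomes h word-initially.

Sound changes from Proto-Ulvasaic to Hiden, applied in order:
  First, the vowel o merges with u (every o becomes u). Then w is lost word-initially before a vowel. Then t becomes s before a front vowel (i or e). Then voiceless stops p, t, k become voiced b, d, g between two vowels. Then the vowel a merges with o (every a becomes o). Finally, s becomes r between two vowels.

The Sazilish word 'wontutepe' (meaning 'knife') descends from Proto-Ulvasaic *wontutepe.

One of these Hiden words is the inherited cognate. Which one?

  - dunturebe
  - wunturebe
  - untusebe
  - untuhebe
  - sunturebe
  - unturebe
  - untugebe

unturebe

Hiden: start from *wontutepe.
  rule 1 (vowel merger): wontutepe → wuntutepe
  rule 2 (glide loss): wuntutepe → untutepe
  rule 3 (palatalisation): untutepe → untusepe
  rule 4 (intervocalic voicing): untusepe → untusebe
  rule 5: no change — untusebe
  rule 6 (rhotacism): untusebe → unturebe
  ⇒ Hiden unturebe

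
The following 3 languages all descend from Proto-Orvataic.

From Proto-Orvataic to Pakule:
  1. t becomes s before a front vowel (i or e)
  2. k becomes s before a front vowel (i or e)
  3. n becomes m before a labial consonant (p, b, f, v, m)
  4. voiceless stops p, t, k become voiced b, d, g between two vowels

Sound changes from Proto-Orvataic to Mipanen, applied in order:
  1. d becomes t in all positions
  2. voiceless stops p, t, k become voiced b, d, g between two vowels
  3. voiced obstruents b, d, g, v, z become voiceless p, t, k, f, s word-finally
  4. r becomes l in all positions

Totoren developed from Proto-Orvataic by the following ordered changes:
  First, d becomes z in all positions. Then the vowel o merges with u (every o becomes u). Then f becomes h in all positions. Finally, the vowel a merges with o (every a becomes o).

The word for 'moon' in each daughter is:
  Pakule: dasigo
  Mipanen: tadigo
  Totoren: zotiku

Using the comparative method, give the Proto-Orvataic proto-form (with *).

*datiko

Position 3: Pakule has s, Mipanen has d, Totoren has t. Totoren preserves t here (none of its changes turn any other segment into t), so the proto-segment is *t.
Position 2: Pakule has a, Mipanen has a, Totoren has o. Pakule preserves a here (none of its changes turn any other segment into a), so the proto-segment is *a.
This points to *datiko. Verify forward in each daughter:
Pakule: start from *datiko.
  rule 1 (palatalisation): datiko → dasiko
  rule 2: no change — dasiko
  rule 3: no change — dasiko
  rule 4 (intervocalic voicing): dasiko → dasigo
  ⇒ Pakule dasigo
Mipanen: *datiko
  datiko → tatiko   [unconditioned shift]
  tatiko → tadigo   [intervocalic voicing]
  tadigo (rule 3 does not apply)
  tadigo (rule 4 does not apply)
  giving Mipanen tadigo.
Totoren: start from *datiko.
  rule 1 (unconditioned shift): datiko → zatiko
  rule 2 (vowel merger): zatiko → zatiku
  rule 3: no change — zatiku
  rule 4 (vowel merger): zatiku → zotiku
  ⇒ Totoren zotiku
No other proto-form is consistent with every reflex, so the reconstruction is *datiko.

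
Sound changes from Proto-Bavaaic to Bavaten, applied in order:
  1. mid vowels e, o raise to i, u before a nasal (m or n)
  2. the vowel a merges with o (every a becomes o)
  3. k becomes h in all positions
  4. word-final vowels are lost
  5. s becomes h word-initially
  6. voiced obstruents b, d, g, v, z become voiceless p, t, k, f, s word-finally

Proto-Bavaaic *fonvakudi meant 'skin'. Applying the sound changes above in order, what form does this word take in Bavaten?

Bavaten: *fonvakudi > funvakudi > funvokudi > funvohudi > funvohud > funvohut  (by pre-nasal raising, vowel merger, unconditioned shift, apocope, final devoicing)

funvohut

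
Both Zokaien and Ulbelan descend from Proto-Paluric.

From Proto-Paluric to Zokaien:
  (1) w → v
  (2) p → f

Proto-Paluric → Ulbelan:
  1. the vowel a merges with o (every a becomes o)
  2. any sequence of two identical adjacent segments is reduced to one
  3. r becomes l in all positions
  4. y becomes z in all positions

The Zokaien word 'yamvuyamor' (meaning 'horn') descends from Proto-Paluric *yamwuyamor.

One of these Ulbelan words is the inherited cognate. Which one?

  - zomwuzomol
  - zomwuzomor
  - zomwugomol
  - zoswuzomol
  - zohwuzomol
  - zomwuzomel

zomwuzomol

Ulbelan: *yamwuyamor > yomwuyomor > yomwuyomol > zomwuzomol  (by vowel merger, unconditioned shift, unconditioned shift)
The other candidates each miss or misapply at least one Ulbelan change.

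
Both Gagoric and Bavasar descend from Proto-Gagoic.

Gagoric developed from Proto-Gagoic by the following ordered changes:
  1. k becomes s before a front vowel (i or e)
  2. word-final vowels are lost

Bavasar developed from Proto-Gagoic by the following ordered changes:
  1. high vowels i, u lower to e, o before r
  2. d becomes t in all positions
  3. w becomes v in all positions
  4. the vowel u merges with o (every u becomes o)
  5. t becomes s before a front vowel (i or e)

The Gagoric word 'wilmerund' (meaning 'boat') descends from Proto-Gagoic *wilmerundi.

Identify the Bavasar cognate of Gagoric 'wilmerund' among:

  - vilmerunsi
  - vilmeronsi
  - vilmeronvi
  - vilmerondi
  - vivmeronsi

Bavasar: *wilmerundi
  wilmerundi (rule 1 does not apply)
  wilmerundi → wilmerunti   [unconditioned shift]
  wilmerunti → vilmerunti   [unconditioned shift]
  vilmerunti → vilmeronti   [vowel merger]
  vilmeronti → vilmeronsi   [palatalisation]
  giving Bavasar vilmeronsi.
The other candidates each miss or misapply at least one Bavasar change.

vilmeronsi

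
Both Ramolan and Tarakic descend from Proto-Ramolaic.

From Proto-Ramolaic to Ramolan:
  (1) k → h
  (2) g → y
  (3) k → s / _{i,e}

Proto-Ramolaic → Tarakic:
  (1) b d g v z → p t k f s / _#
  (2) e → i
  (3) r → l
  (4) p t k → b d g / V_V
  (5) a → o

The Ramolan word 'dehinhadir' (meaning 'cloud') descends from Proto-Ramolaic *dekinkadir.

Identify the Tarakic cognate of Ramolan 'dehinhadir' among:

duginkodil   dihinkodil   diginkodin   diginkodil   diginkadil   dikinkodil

diginkodil

Tarakic: start from *dekinkadir.
  rule 1: no change — dekinkadir
  rule 2 (vowel merger): dekinkadir → dikinkadir
  rule 3 (unconditioned shift): dikinkadir → dikinkadil
  rule 4 (intervocalic voicing): dikinkadil → diginkadil
  rule 5 (vowel merger): diginkadil → diginkodil
  ⇒ Tarakic diginkodil
Among the options, 'diginkodil' alone shows every Tarakic change applied in order.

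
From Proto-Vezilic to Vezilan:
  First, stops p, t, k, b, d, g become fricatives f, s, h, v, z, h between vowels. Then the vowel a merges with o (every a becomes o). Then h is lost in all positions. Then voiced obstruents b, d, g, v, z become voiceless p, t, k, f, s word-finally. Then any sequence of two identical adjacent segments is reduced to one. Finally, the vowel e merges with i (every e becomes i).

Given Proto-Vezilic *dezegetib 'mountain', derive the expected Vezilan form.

Vezilan: start from *dezegetib.
  rule 1 (intervocalic lenition): dezegetib → dezehesib
  rule 2: no change — dezehesib
  rule 3 (h-loss): dezehesib → dezeesib
  rule 4 (final devoicing): dezeesib → dezeesip
  rule 5 (degemination): dezeesip → dezesip
  rule 6 (vowel merger): dezesip → dizisip
  ⇒ Vezilan dizisip

dizisip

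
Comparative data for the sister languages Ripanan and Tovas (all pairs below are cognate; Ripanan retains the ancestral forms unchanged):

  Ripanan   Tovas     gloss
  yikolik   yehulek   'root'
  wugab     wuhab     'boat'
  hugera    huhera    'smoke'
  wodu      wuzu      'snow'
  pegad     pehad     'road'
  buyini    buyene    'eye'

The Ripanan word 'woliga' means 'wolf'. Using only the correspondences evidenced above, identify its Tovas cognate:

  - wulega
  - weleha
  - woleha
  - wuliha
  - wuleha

yikolik ~ yehulek, wodu ~ wuzu — Ripanan o corresponds to Tovas u after a consonant, before a consonant other than r, m, n, p, b, f, v.
yikolik ~ yehulek — Ripanan i corresponds to Tovas e after a consonant, before a consonant other than r, m, n, p, b, f, v.
wugab ~ wuhab, pegad ~ pehad — Ripanan g corresponds to Tovas h between vowels (before a back vowel).
Applying these to Ripanan 'woliga':
  woliga → wuliga   (o→u after a consonant, before a consonant other than r, m, n, p, b, f, v)
  wuliga → wulega   (i→e after a consonant, before a consonant other than r, m, n, p, b, f, v)
  wulega → wuleha   (g→h between vowels (before a back vowel))
So the Tovas cognate is 'wuleha'.

wuleha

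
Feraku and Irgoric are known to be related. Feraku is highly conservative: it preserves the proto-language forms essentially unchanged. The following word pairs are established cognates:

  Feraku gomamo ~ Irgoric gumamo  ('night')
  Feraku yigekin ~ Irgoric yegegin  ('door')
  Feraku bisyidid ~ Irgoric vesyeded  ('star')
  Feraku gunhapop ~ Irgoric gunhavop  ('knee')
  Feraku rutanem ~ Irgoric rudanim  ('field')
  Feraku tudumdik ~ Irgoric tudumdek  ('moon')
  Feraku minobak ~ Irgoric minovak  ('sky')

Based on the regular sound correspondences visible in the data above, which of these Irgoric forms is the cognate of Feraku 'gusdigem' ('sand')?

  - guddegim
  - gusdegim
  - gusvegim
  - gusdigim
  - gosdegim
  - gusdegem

yigekin ~ yegegin, bisyidid ~ vesyeded — Feraku i corresponds to Irgoric e after a consonant, before a consonant other than r, m, n, p, b, f, v.
rutanem ~ rudanim — Feraku e corresponds to Irgoric i after a consonant, before a nasal.
Applying these to Feraku 'gusdigem':
  gusdigem → gusdegem   (i→e after a consonant, before a consonant other than r, m, n, p, b, f, v)
  gusdegem → gusdegim   (e→i after a consonant, before a nasal)
So the Irgoric cognate is 'gusdegim'.

gusdegim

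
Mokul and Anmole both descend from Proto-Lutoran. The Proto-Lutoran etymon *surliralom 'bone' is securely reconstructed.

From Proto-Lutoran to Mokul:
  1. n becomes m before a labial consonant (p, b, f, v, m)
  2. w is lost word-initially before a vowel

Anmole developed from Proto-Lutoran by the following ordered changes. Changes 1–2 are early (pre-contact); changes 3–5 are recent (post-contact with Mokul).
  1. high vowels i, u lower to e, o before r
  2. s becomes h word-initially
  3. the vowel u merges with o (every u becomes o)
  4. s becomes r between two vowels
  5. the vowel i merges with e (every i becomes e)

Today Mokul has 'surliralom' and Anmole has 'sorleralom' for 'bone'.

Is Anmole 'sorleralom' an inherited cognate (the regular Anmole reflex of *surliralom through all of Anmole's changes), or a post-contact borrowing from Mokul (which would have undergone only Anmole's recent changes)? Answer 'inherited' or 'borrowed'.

borrowed

If inherited, *surliralom would pass through all of Anmole's changes:
Anmole: start from *surliralom.
  rule 1 (pre-rhotic lowering): surliralom → sorleralom
  rule 2 (debuccalisation): sorleralom → horleralom
  rule 3: no change — horleralom
  rule 4: no change — horleralom
  rule 5: no change — horleralom
  ⇒ Anmole horleralom
If borrowed from Mokul 'surliralom' after the early changes, it would undergo only the recent ones:
  rule 3 (vowel merger): surliralom → sorliralom
  rule 4 (rhotacism): no change (sorliralom)
  rule 5 (vowel merger): sorliralom → sorleralom
  ⇒ as a loan: sorleralom
Anmole 'sorleralom' matches the loan outcome 'sorleralom', not the inherited 'horleralom' — it skipped the early Anmole changes, so it was borrowed from Mokul.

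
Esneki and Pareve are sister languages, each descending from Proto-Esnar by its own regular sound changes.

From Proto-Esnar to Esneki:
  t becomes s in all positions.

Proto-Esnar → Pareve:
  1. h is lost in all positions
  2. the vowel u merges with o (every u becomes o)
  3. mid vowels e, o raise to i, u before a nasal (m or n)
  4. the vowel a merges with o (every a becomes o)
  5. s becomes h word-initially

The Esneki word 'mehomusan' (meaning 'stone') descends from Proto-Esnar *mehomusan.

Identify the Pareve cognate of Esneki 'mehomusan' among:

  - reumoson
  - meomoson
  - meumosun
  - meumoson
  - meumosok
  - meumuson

meumoson

Pareve: *mehomusan
  mehomusan → meomusan   [h-loss]
  meomusan → meomosan   [vowel merger]
  meomosan → meumosan   [pre-nasal raising]
  meumosan → meumoson   [vowel merger]
  meumoson (rule 5 does not apply)
  giving Pareve meumoson.
The other candidates each miss or misapply at least one Pareve change.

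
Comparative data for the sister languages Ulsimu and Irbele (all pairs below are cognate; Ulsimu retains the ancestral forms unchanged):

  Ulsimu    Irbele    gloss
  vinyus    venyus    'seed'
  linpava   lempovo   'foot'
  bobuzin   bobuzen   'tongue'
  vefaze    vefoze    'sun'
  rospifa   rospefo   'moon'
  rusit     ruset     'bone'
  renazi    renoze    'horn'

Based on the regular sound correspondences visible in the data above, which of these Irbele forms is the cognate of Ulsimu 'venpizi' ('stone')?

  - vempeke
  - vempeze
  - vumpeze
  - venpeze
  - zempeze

vempeze

linpava ~ lempovo — Ulsimu n corresponds to Irbele m after a vowel, before a labial obstruent.
rusit ~ ruset — Ulsimu i corresponds to Irbele e after a consonant, before a consonant other than r, m, n, p, b, f, v.
renazi ~ renoze — Ulsimu i corresponds to Irbele e word-finally.
Applying these to Ulsimu 'venpizi':
  venpizi → vempizi   (n→m after a vowel, before a labial obstruent)
  vempizi → vempezi   (i→e after a consonant, before a consonant other than r, m, n, p, b, f, v)
  vempezi → vempeze   (i→e word-finally)
So the Irbele cognate is 'vempeze'.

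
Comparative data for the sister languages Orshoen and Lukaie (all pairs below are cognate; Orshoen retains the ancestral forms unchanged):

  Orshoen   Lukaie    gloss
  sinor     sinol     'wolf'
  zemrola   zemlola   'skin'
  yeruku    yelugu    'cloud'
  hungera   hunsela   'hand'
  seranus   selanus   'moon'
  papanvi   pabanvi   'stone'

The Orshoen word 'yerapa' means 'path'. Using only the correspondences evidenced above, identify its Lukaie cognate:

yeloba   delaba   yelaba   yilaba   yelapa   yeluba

hungera ~ hunsela, seranus ~ selanus — Orshoen r corresponds to Lukaie l between vowels (before a back vowel).
papanvi ~ pabanvi — Orshoen p corresponds to Lukaie b between vowels (before a back vowel).
Applying these to Orshoen 'yerapa':
  yerapa → yelapa   (r→l between vowels (before a back vowel))
  yelapa → yelaba   (p→b between vowels (before a back vowel))
So the Lukaie cognate is 'yelaba'.

yelaba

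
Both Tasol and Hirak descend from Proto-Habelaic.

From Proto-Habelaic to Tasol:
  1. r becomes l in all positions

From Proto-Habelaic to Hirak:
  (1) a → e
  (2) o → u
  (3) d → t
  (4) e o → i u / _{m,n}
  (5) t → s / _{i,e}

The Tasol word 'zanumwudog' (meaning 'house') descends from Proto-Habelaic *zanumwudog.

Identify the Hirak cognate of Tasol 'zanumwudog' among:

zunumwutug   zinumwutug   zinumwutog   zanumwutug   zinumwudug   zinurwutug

Hirak: *zanumwudog
  zanumwudog → zenumwudog   [vowel merger]
  zenumwudog → zenumwudug   [vowel merger]
  zenumwudug → zenumwutug   [unconditioned shift]
  zenumwutug → zinumwutug   [pre-nasal raising]
  zinumwutug (rule 5 does not apply)
  giving Hirak zinumwutug.
Among the options, 'zinumwutug' alone shows every Hirak change applied in order.

zinumwutug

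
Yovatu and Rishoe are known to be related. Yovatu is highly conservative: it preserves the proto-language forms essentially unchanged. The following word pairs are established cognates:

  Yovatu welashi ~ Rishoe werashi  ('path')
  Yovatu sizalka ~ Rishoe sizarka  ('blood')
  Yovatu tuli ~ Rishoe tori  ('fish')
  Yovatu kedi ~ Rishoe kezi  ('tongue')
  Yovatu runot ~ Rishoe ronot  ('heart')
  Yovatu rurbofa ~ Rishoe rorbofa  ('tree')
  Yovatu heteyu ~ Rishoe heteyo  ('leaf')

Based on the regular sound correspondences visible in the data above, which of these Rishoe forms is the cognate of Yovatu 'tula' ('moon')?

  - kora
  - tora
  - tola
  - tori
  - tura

tuli ~ tori — Yovatu u corresponds to Rishoe o after a consonant, before a consonant other than r, m, n, p, b, f, v.
welashi ~ werashi — Yovatu l corresponds to Rishoe r between vowels (before a back vowel).
Applying these to Yovatu 'tula':
  tula → tola   (u→o after a consonant, before a consonant other than r, m, n, p, b, f, v)
  tola → tora   (l→r between vowels (before a back vowel))
So the Rishoe cognate is 'tora'.

tora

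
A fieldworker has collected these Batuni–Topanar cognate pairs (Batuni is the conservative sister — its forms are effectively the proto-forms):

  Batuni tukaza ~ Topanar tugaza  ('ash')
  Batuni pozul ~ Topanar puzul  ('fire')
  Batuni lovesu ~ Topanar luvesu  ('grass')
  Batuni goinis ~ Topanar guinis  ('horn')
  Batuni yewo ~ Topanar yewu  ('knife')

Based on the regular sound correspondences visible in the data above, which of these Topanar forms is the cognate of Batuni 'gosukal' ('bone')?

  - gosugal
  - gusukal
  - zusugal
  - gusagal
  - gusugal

pozul ~ puzul — Batuni o corresponds to Topanar u after a consonant, before a consonant other than r, m, n, p, b, f, v.
tukaza ~ tugaza — Batuni k corresponds to Topanar g between vowels (before a back vowel).
Applying these to Batuni 'gosukal':
  gosukal → gusukal   (o→u after a consonant, before a consonant other than r, m, n, p, b, f, v)
  gusukal → gusugal   (k→g between vowels (before a back vowel))
So the Topanar cognate is 'gusugal'.

gusugal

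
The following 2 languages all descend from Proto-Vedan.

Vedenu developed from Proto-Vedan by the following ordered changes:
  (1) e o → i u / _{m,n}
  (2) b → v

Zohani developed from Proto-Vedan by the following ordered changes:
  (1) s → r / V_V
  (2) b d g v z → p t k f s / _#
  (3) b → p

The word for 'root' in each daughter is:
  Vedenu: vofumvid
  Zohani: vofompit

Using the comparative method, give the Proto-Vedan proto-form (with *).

Position 8: Vedenu has d, Zohani has t. Vedenu preserves d here (none of its changes turn any other segment into d), so the proto-segment is *d.
Position 4: Vedenu has u, Zohani has o. Zohani preserves o here (none of its changes turn any other segment into o), so the proto-segment is *o.
This points to *vofombid. Verify forward in each daughter:
Vedenu: *vofombid
  vofombid → vofumbid   [pre-nasal raising]
  vofumbid → vofumvid   [unconditioned shift]
  giving Vedenu vofumvid.
Zohani: *vofombid
  vofombid (rule 1 does not apply)
  vofombid → vofombit   [final devoicing]
  vofombit → vofompit   [unconditioned shift]
  giving Zohani vofompit.
No other proto-form is consistent with every reflex, so the reconstruction is *vofombid.

*vofombid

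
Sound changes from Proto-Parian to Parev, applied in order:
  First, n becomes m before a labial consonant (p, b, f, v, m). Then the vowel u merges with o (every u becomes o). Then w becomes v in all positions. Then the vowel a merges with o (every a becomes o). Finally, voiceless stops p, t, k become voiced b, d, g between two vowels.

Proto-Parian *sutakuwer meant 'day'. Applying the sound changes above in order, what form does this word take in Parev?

sodogover

Parev: *sutakuwer > sotakower > sotakover > sotokover > sodogover  (by vowel merger, unconditioned shift, vowel merger, intervocalic voicing)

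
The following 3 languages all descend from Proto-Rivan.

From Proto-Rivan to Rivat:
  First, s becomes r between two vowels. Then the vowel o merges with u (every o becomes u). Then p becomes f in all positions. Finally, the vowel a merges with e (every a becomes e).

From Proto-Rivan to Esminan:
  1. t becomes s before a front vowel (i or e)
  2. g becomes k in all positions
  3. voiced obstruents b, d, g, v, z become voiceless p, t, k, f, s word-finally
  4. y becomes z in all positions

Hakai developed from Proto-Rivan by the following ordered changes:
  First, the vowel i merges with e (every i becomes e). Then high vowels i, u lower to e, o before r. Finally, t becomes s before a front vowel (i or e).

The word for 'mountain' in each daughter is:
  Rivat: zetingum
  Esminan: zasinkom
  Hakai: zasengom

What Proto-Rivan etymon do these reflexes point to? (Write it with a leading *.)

Position 4: Rivat has i, Esminan has i, Hakai has e. Rivat preserves i here (none of its changes turn any other segment into i), so the proto-segment is *i.
Position 6: Rivat has g, Esminan has k, Hakai has g. Rivat preserves g here (none of its changes turn any other segment into g), so the proto-segment is *g.
Verify the candidate proto-form against each daughter:
Rivat: start from *zatingom.
  rule 1: no change — zatingom
  rule 2 (vowel merger): zatingom → zatingum
  rule 3: no change — zatingum
  rule 4 (vowel merger): zatingum → zetingum
  ⇒ Rivat zetingum
Esminan: start from *zatingom.
  rule 1 (palatalisation): zatingom → zasingom
  rule 2 (unconditioned shift): zasingom → zasinkom
  rule 3: no change — zasinkom
  rule 4: no change — zasinkom
  ⇒ Esminan zasinkom
Hakai: *zatingom > zatengom > zasengom  (by vowel merger, palatalisation)
*zatingom is the unique common source.

*zatingom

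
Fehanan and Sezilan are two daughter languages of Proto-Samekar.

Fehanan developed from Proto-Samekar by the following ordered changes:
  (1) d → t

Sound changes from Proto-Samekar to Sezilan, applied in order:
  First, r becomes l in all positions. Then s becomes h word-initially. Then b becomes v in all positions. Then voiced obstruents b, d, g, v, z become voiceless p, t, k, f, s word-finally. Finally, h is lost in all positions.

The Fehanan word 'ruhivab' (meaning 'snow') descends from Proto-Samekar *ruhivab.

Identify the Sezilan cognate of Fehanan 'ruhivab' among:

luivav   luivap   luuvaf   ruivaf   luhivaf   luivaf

Sezilan: start from *ruhivab.
  rule 1 (unconditioned shift): ruhivab → luhivab
  rule 2: no change — luhivab
  rule 3 (unconditioned shift): luhivab → luhivav
  rule 4 (final devoicing): luhivav → luhivaf
  rule 5 (h-loss): luhivaf → luivaf
  ⇒ Sezilan luivaf

luivaf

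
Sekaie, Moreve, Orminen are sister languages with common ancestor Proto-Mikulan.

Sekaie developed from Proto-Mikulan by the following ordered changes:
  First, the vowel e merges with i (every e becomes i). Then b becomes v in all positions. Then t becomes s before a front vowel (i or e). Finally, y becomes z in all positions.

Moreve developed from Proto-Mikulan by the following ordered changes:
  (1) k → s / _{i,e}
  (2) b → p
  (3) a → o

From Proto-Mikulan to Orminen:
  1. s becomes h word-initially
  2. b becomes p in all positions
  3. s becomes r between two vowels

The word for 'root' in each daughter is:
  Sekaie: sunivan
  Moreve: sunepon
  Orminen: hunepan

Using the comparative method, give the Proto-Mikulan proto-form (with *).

*suneban

Position 6: Sekaie has a, Moreve has o, Orminen has a. Sekaie preserves a here (none of its changes turn any other segment into a), so the proto-segment is *a.
Position 1: Sekaie has s, Moreve has s, Orminen has h. Taking the neighbouring segments as reconstructed: Sekaie s can only go back to *s; Moreve s can only go back to *s; Orminen h could go back to *s or *h — the one source consistent with every daughter is *s.
Continuing position by position gives *suneban; check it forward:
Sekaie: *suneban > suniban > sunivan  (by vowel merger, unconditioned shift)
Moreve: start from *suneban.
  rule 1: no change — suneban
  rule 2 (unconditioned shift): suneban → sunepan
  rule 3 (vowel merger): sunepan → sunepon
  ⇒ Moreve sunepon
Orminen: *suneban
  suneban → huneban   [debuccalisation]
  huneban → hunepan   [unconditioned shift]
  hunepan (rule 3 does not apply)
  giving Orminen hunepan.
No other proto-form is consistent with every reflex, so the reconstruction is *suneban.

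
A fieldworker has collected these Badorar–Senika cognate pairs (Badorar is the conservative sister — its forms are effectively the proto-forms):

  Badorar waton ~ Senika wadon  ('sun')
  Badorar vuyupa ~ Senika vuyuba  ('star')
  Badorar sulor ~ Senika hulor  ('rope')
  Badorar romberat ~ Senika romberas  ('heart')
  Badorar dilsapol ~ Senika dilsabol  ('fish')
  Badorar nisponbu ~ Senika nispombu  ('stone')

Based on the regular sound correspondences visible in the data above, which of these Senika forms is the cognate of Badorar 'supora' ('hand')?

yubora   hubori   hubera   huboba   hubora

hubora

sulor ~ hulor — Badorar s corresponds to Senika h word-initially before a back vowel.
dilsapol ~ dilsabol — Badorar p corresponds to Senika b between vowels (before a back vowel).
Applying these to Badorar 'supora':
  supora → hupora   (s→h word-initially before a back vowel)
  hupora → hubora   (p→b between vowels (before a back vowel))
So the Senika cognate is 'hubora'.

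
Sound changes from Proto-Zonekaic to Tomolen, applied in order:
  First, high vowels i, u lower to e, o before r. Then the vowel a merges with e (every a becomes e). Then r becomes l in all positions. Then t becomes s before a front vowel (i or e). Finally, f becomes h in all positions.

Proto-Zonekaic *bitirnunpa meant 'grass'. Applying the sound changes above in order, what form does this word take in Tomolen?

biselnunpe

Tomolen: *bitirnunpa > biternunpa > biternunpe > bitelnunpe > biselnunpe  (by pre-rhotic lowering, vowel merger, unconditioned shift, palatalisation)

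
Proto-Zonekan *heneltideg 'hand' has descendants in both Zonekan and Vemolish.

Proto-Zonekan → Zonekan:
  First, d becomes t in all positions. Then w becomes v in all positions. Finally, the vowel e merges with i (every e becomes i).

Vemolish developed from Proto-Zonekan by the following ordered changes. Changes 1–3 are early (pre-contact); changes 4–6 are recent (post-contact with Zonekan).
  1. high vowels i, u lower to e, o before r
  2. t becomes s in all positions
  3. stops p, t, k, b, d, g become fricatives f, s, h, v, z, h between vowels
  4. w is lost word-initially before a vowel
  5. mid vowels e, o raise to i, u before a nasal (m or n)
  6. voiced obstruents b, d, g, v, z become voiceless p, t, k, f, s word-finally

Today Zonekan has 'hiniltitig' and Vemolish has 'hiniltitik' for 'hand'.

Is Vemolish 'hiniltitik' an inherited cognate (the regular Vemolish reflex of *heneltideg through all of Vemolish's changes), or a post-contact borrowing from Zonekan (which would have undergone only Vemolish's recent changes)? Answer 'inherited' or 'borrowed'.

borrowed

If inherited, *heneltideg would pass through all of Vemolish's changes:
Vemolish: *heneltideg > henelsideg > henelsizeg > hinelsizeg > hinelsizek  (by unconditioned shift, intervocalic lenition, pre-nasal raising, final devoicing)
If borrowed from Zonekan 'hiniltitig' after the early changes, it would undergo only the recent ones:
  rule 4 (glide loss): no change (hiniltitig)
  rule 5 (pre-nasal raising): no change (hiniltitig)
  rule 6 (final devoicing): hiniltitig → hiniltitik
  ⇒ as a loan: hiniltitik
Vemolish 'hiniltitik' matches the loan outcome 'hiniltitik', not the inherited 'hinelsizek' — it skipped the early Vemolish changes, so it was borrowed from Zonekan.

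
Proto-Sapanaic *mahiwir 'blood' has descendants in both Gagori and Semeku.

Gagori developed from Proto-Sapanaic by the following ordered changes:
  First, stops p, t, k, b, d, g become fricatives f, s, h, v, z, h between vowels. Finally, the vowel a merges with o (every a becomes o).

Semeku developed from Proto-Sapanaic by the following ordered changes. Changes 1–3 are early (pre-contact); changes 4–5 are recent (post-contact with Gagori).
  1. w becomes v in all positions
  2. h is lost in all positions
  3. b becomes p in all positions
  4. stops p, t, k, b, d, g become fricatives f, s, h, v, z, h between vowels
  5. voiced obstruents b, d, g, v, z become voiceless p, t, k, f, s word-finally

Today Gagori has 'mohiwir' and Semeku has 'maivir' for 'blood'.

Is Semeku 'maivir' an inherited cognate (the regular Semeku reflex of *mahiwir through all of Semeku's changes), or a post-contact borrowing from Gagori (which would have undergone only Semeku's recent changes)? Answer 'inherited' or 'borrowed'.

inherited

If inherited, *mahiwir would pass through all of Semeku's changes:
Semeku: *mahiwir
  mahiwir → mahivir   [unconditioned shift]
  mahivir → maivir   [h-loss]
  maivir (rule 3 does not apply)
  maivir (rule 4 does not apply)
  maivir (rule 5 does not apply)
  giving Semeku maivir.
If borrowed from Gagori 'mohiwir' after the early changes, it would undergo only the recent ones:
  rule 4 (intervocalic lenition): no change (mohiwir)
  rule 5 (final devoicing): no change (mohiwir)
  ⇒ as a loan: mohiwir
Semeku 'maivir' matches the inherited outcome exactly, so it is an inherited cognate, not a loan.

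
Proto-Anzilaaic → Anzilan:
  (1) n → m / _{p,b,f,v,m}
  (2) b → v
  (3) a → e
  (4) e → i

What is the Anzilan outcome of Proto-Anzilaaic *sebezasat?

sivizisit

Anzilan: start from *sebezasat.
  rule 1: no change — sebezasat
  rule 2 (unconditioned shift): sebezasat → sevezasat
  rule 3 (vowel merger): sevezasat → sevezeset
  rule 4 (vowel merger): sevezeset → sivizisit
  ⇒ Anzilan sivizisit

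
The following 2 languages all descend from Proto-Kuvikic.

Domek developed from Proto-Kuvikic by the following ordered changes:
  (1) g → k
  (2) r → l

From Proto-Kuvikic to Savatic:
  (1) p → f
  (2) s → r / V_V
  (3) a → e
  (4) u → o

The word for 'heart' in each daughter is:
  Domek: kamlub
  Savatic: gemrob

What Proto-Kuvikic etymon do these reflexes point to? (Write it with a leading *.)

Position 5: Domek has u, Savatic has o. Domek preserves u here (none of its changes turn any other segment into u), so the proto-segment is *u.
Position 4: Domek has l, Savatic has r. Taking the neighbouring segments as reconstructed: Domek l could go back to *l or *r; Savatic r can only go back to *r — the one source consistent with every daughter is *r.
Continuing position by position gives *gamrub; check it forward:
Domek: start from *gamrub.
  rule 1 (unconditioned shift): gamrub → kamrub
  rule 2 (unconditioned shift): kamrub → kamlub
  ⇒ Domek kamlub
Savatic: *gamrub
  gamrub (rule 1 does not apply)
  gamrub (rule 2 does not apply)
  gamrub → gemrub   [vowel merger]
  gemrub → gemrob   [vowel merger]
  giving Savatic gemrob.
Only *gamrub yields all of Domek kamlub, Savatic gemrob.

*gamrub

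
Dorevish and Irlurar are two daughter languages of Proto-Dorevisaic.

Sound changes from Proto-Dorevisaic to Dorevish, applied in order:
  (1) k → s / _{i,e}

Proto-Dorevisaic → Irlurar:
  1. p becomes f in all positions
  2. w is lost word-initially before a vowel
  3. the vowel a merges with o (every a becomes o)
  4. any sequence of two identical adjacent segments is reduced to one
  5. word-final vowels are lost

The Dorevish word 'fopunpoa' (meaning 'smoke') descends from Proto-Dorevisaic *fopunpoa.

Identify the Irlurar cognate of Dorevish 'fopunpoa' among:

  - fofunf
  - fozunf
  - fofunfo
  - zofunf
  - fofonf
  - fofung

Irlurar: start from *fopunpoa.
  rule 1 (unconditioned shift): fopunpoa → fofunfoa
  rule 2: no change — fofunfoa
  rule 3 (vowel merger): fofunfoa → fofunfoo
  rule 4 (degemination): fofunfoo → fofunfo
  rule 5 (apocope): fofunfo → fofunf
  ⇒ Irlurar fofunf

fofunf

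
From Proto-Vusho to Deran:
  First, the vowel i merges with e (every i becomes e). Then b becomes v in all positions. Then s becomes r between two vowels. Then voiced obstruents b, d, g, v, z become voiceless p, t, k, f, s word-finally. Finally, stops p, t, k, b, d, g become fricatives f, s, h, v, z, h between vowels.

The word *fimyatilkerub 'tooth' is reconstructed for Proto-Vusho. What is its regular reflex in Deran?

Deran: start from *fimyatilkerub.
  rule 1 (vowel merger): fimyatilkerub → femyatelkerub
  rule 2 (unconditioned shift): femyatelkerub → femyatelkeruv
  rule 3: no change — femyatelkeruv
  rule 4 (final devoicing): femyatelkeruv → femyatelkeruf
  rule 5 (intervocalic lenition): femyatelkeruf → femyaselkeruf
  ⇒ Deran femyaselkeruf

femyaselkeruf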